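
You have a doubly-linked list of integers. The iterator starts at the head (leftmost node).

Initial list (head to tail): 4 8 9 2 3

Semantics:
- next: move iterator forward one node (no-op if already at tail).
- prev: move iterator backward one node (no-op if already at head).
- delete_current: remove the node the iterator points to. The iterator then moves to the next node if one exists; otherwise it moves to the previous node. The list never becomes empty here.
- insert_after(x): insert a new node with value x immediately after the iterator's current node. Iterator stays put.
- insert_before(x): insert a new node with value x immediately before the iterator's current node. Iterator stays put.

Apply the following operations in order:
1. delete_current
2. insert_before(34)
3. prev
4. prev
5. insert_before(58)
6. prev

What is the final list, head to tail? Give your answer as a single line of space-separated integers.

Answer: 58 34 8 9 2 3

Derivation:
After 1 (delete_current): list=[8, 9, 2, 3] cursor@8
After 2 (insert_before(34)): list=[34, 8, 9, 2, 3] cursor@8
After 3 (prev): list=[34, 8, 9, 2, 3] cursor@34
After 4 (prev): list=[34, 8, 9, 2, 3] cursor@34
After 5 (insert_before(58)): list=[58, 34, 8, 9, 2, 3] cursor@34
After 6 (prev): list=[58, 34, 8, 9, 2, 3] cursor@58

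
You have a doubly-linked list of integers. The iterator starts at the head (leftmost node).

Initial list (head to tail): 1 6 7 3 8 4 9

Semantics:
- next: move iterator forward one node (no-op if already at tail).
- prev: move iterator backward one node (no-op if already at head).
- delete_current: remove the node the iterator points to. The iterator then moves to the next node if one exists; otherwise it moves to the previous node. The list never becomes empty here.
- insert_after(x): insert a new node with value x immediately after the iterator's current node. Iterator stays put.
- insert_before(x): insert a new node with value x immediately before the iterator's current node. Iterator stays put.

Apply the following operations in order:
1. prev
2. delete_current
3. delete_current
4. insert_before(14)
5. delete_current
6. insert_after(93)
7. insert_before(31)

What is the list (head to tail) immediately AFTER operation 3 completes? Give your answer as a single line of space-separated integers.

After 1 (prev): list=[1, 6, 7, 3, 8, 4, 9] cursor@1
After 2 (delete_current): list=[6, 7, 3, 8, 4, 9] cursor@6
After 3 (delete_current): list=[7, 3, 8, 4, 9] cursor@7

Answer: 7 3 8 4 9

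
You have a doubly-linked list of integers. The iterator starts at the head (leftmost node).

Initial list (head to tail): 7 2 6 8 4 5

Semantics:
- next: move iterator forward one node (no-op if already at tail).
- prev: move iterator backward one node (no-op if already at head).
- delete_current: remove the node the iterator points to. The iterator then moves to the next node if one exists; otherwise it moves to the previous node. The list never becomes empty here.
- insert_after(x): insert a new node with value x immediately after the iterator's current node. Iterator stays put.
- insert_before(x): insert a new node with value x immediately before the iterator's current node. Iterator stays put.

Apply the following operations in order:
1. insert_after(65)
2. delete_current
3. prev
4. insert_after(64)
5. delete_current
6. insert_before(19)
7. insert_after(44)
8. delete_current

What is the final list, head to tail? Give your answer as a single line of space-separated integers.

After 1 (insert_after(65)): list=[7, 65, 2, 6, 8, 4, 5] cursor@7
After 2 (delete_current): list=[65, 2, 6, 8, 4, 5] cursor@65
After 3 (prev): list=[65, 2, 6, 8, 4, 5] cursor@65
After 4 (insert_after(64)): list=[65, 64, 2, 6, 8, 4, 5] cursor@65
After 5 (delete_current): list=[64, 2, 6, 8, 4, 5] cursor@64
After 6 (insert_before(19)): list=[19, 64, 2, 6, 8, 4, 5] cursor@64
After 7 (insert_after(44)): list=[19, 64, 44, 2, 6, 8, 4, 5] cursor@64
After 8 (delete_current): list=[19, 44, 2, 6, 8, 4, 5] cursor@44

Answer: 19 44 2 6 8 4 5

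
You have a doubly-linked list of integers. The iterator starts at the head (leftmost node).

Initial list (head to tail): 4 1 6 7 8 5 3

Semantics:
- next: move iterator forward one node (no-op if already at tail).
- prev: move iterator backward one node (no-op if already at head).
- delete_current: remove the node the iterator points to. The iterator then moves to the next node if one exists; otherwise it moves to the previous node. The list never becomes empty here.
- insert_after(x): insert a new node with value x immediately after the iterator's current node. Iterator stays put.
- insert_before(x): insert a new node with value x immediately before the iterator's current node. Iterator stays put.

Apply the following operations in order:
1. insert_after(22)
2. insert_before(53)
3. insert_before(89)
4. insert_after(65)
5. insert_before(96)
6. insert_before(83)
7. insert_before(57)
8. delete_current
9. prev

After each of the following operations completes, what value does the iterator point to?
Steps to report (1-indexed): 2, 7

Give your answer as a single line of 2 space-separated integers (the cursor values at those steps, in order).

Answer: 4 4

Derivation:
After 1 (insert_after(22)): list=[4, 22, 1, 6, 7, 8, 5, 3] cursor@4
After 2 (insert_before(53)): list=[53, 4, 22, 1, 6, 7, 8, 5, 3] cursor@4
After 3 (insert_before(89)): list=[53, 89, 4, 22, 1, 6, 7, 8, 5, 3] cursor@4
After 4 (insert_after(65)): list=[53, 89, 4, 65, 22, 1, 6, 7, 8, 5, 3] cursor@4
After 5 (insert_before(96)): list=[53, 89, 96, 4, 65, 22, 1, 6, 7, 8, 5, 3] cursor@4
After 6 (insert_before(83)): list=[53, 89, 96, 83, 4, 65, 22, 1, 6, 7, 8, 5, 3] cursor@4
After 7 (insert_before(57)): list=[53, 89, 96, 83, 57, 4, 65, 22, 1, 6, 7, 8, 5, 3] cursor@4
After 8 (delete_current): list=[53, 89, 96, 83, 57, 65, 22, 1, 6, 7, 8, 5, 3] cursor@65
After 9 (prev): list=[53, 89, 96, 83, 57, 65, 22, 1, 6, 7, 8, 5, 3] cursor@57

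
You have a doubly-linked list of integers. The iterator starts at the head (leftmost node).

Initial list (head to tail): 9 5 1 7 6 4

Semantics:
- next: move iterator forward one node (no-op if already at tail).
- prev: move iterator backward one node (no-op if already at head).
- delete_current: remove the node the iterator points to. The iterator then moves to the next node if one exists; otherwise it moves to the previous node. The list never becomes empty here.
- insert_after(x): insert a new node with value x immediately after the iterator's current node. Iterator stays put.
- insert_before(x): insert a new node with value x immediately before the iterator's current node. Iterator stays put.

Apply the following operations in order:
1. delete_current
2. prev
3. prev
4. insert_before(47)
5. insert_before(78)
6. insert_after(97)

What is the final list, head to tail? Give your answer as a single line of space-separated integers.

Answer: 47 78 5 97 1 7 6 4

Derivation:
After 1 (delete_current): list=[5, 1, 7, 6, 4] cursor@5
After 2 (prev): list=[5, 1, 7, 6, 4] cursor@5
After 3 (prev): list=[5, 1, 7, 6, 4] cursor@5
After 4 (insert_before(47)): list=[47, 5, 1, 7, 6, 4] cursor@5
After 5 (insert_before(78)): list=[47, 78, 5, 1, 7, 6, 4] cursor@5
After 6 (insert_after(97)): list=[47, 78, 5, 97, 1, 7, 6, 4] cursor@5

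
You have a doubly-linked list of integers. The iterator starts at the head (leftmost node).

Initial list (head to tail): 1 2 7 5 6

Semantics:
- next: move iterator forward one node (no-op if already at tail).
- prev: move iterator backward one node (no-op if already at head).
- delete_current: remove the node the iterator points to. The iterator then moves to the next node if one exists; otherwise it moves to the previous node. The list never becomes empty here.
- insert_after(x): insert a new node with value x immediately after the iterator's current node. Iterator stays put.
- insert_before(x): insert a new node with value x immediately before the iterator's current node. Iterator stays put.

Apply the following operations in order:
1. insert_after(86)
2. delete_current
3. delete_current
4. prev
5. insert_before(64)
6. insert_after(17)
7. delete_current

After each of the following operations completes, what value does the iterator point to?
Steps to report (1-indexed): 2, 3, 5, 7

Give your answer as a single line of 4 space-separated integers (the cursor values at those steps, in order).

Answer: 86 2 2 17

Derivation:
After 1 (insert_after(86)): list=[1, 86, 2, 7, 5, 6] cursor@1
After 2 (delete_current): list=[86, 2, 7, 5, 6] cursor@86
After 3 (delete_current): list=[2, 7, 5, 6] cursor@2
After 4 (prev): list=[2, 7, 5, 6] cursor@2
After 5 (insert_before(64)): list=[64, 2, 7, 5, 6] cursor@2
After 6 (insert_after(17)): list=[64, 2, 17, 7, 5, 6] cursor@2
After 7 (delete_current): list=[64, 17, 7, 5, 6] cursor@17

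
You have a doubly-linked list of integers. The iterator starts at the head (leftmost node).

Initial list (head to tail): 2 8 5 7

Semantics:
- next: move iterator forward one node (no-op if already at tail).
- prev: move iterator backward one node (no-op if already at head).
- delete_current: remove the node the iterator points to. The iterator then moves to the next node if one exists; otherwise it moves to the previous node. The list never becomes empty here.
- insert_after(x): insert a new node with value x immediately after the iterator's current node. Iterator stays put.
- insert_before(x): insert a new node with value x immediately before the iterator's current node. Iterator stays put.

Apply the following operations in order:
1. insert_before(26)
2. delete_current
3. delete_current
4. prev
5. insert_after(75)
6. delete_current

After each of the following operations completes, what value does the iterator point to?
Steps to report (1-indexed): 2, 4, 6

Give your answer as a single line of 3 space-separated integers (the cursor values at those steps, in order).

Answer: 8 26 75

Derivation:
After 1 (insert_before(26)): list=[26, 2, 8, 5, 7] cursor@2
After 2 (delete_current): list=[26, 8, 5, 7] cursor@8
After 3 (delete_current): list=[26, 5, 7] cursor@5
After 4 (prev): list=[26, 5, 7] cursor@26
After 5 (insert_after(75)): list=[26, 75, 5, 7] cursor@26
After 6 (delete_current): list=[75, 5, 7] cursor@75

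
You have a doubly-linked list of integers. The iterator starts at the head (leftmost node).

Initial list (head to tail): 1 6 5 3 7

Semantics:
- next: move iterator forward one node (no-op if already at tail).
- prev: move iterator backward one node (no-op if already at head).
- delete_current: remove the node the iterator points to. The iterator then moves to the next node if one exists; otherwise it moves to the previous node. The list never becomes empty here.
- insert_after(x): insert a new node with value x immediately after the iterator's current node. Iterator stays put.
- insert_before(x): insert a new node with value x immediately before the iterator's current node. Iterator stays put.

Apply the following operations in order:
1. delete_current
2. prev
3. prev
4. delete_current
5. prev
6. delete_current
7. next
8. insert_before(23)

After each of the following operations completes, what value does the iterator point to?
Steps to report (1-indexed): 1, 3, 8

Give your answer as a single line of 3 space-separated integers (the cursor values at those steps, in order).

After 1 (delete_current): list=[6, 5, 3, 7] cursor@6
After 2 (prev): list=[6, 5, 3, 7] cursor@6
After 3 (prev): list=[6, 5, 3, 7] cursor@6
After 4 (delete_current): list=[5, 3, 7] cursor@5
After 5 (prev): list=[5, 3, 7] cursor@5
After 6 (delete_current): list=[3, 7] cursor@3
After 7 (next): list=[3, 7] cursor@7
After 8 (insert_before(23)): list=[3, 23, 7] cursor@7

Answer: 6 6 7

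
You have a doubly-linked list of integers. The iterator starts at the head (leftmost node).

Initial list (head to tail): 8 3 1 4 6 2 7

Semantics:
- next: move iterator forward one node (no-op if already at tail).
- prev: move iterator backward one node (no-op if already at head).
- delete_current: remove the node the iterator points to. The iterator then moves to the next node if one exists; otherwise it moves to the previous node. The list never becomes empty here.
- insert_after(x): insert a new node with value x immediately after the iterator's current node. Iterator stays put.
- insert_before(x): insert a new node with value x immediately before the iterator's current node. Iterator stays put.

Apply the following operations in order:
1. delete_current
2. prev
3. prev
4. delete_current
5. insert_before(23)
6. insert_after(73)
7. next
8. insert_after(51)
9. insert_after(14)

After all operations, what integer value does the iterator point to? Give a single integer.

After 1 (delete_current): list=[3, 1, 4, 6, 2, 7] cursor@3
After 2 (prev): list=[3, 1, 4, 6, 2, 7] cursor@3
After 3 (prev): list=[3, 1, 4, 6, 2, 7] cursor@3
After 4 (delete_current): list=[1, 4, 6, 2, 7] cursor@1
After 5 (insert_before(23)): list=[23, 1, 4, 6, 2, 7] cursor@1
After 6 (insert_after(73)): list=[23, 1, 73, 4, 6, 2, 7] cursor@1
After 7 (next): list=[23, 1, 73, 4, 6, 2, 7] cursor@73
After 8 (insert_after(51)): list=[23, 1, 73, 51, 4, 6, 2, 7] cursor@73
After 9 (insert_after(14)): list=[23, 1, 73, 14, 51, 4, 6, 2, 7] cursor@73

Answer: 73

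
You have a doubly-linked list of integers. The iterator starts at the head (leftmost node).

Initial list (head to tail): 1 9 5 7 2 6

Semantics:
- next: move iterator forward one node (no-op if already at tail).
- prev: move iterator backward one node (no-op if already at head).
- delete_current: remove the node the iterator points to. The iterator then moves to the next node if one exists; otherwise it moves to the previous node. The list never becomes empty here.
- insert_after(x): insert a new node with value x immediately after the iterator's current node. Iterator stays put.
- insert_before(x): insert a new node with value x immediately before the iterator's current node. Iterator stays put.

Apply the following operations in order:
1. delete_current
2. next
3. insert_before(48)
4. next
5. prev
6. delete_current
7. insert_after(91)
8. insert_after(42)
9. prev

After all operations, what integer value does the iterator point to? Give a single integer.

After 1 (delete_current): list=[9, 5, 7, 2, 6] cursor@9
After 2 (next): list=[9, 5, 7, 2, 6] cursor@5
After 3 (insert_before(48)): list=[9, 48, 5, 7, 2, 6] cursor@5
After 4 (next): list=[9, 48, 5, 7, 2, 6] cursor@7
After 5 (prev): list=[9, 48, 5, 7, 2, 6] cursor@5
After 6 (delete_current): list=[9, 48, 7, 2, 6] cursor@7
After 7 (insert_after(91)): list=[9, 48, 7, 91, 2, 6] cursor@7
After 8 (insert_after(42)): list=[9, 48, 7, 42, 91, 2, 6] cursor@7
After 9 (prev): list=[9, 48, 7, 42, 91, 2, 6] cursor@48

Answer: 48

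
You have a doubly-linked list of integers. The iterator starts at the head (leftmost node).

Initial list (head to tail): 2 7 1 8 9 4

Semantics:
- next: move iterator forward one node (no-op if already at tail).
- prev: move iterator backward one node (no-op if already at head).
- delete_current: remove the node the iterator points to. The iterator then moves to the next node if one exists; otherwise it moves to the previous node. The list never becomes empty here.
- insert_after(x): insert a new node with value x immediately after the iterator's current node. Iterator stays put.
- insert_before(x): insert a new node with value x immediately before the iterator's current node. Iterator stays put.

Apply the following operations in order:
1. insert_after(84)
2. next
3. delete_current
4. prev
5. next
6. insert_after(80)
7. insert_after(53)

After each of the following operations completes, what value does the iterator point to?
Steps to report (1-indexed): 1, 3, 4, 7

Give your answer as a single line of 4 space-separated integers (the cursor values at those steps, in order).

After 1 (insert_after(84)): list=[2, 84, 7, 1, 8, 9, 4] cursor@2
After 2 (next): list=[2, 84, 7, 1, 8, 9, 4] cursor@84
After 3 (delete_current): list=[2, 7, 1, 8, 9, 4] cursor@7
After 4 (prev): list=[2, 7, 1, 8, 9, 4] cursor@2
After 5 (next): list=[2, 7, 1, 8, 9, 4] cursor@7
After 6 (insert_after(80)): list=[2, 7, 80, 1, 8, 9, 4] cursor@7
After 7 (insert_after(53)): list=[2, 7, 53, 80, 1, 8, 9, 4] cursor@7

Answer: 2 7 2 7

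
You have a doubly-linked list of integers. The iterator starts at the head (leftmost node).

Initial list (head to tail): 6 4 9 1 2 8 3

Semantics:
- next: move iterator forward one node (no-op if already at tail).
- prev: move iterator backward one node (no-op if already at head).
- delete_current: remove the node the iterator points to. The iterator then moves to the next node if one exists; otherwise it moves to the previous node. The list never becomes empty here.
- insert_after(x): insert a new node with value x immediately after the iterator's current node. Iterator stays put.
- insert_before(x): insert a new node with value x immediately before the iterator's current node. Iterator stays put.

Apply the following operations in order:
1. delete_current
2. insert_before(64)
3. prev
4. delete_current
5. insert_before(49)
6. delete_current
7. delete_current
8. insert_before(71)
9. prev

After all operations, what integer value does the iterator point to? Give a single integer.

Answer: 71

Derivation:
After 1 (delete_current): list=[4, 9, 1, 2, 8, 3] cursor@4
After 2 (insert_before(64)): list=[64, 4, 9, 1, 2, 8, 3] cursor@4
After 3 (prev): list=[64, 4, 9, 1, 2, 8, 3] cursor@64
After 4 (delete_current): list=[4, 9, 1, 2, 8, 3] cursor@4
After 5 (insert_before(49)): list=[49, 4, 9, 1, 2, 8, 3] cursor@4
After 6 (delete_current): list=[49, 9, 1, 2, 8, 3] cursor@9
After 7 (delete_current): list=[49, 1, 2, 8, 3] cursor@1
After 8 (insert_before(71)): list=[49, 71, 1, 2, 8, 3] cursor@1
After 9 (prev): list=[49, 71, 1, 2, 8, 3] cursor@71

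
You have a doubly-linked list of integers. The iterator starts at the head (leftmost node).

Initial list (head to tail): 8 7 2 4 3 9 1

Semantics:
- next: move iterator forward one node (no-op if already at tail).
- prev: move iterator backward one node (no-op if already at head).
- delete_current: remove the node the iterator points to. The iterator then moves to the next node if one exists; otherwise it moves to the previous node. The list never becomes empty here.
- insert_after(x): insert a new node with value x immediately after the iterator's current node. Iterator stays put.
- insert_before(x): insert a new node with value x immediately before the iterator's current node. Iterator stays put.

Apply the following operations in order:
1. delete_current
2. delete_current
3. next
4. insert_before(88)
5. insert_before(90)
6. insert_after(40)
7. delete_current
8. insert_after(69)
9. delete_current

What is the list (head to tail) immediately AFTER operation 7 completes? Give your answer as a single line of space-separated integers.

Answer: 2 88 90 40 3 9 1

Derivation:
After 1 (delete_current): list=[7, 2, 4, 3, 9, 1] cursor@7
After 2 (delete_current): list=[2, 4, 3, 9, 1] cursor@2
After 3 (next): list=[2, 4, 3, 9, 1] cursor@4
After 4 (insert_before(88)): list=[2, 88, 4, 3, 9, 1] cursor@4
After 5 (insert_before(90)): list=[2, 88, 90, 4, 3, 9, 1] cursor@4
After 6 (insert_after(40)): list=[2, 88, 90, 4, 40, 3, 9, 1] cursor@4
After 7 (delete_current): list=[2, 88, 90, 40, 3, 9, 1] cursor@40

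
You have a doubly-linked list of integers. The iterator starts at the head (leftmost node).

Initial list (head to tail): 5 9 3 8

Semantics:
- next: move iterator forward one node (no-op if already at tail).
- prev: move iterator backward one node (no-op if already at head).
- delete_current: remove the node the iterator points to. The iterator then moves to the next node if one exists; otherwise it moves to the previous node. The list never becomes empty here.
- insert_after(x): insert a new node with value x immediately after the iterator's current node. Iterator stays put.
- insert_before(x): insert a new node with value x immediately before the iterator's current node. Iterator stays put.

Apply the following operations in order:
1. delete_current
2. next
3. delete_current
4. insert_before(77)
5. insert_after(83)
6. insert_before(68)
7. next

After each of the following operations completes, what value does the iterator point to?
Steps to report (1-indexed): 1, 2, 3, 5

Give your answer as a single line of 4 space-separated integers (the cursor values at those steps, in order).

Answer: 9 3 8 8

Derivation:
After 1 (delete_current): list=[9, 3, 8] cursor@9
After 2 (next): list=[9, 3, 8] cursor@3
After 3 (delete_current): list=[9, 8] cursor@8
After 4 (insert_before(77)): list=[9, 77, 8] cursor@8
After 5 (insert_after(83)): list=[9, 77, 8, 83] cursor@8
After 6 (insert_before(68)): list=[9, 77, 68, 8, 83] cursor@8
After 7 (next): list=[9, 77, 68, 8, 83] cursor@83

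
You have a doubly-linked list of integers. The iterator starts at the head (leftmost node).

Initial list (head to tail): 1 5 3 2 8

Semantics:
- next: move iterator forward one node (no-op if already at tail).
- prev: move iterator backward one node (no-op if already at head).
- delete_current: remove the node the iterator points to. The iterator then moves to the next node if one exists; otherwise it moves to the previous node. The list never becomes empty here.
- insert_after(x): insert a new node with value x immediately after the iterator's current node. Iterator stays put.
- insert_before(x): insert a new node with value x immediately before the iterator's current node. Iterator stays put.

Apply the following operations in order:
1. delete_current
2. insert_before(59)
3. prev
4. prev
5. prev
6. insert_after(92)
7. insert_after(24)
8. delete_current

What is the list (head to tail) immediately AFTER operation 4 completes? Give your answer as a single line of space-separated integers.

After 1 (delete_current): list=[5, 3, 2, 8] cursor@5
After 2 (insert_before(59)): list=[59, 5, 3, 2, 8] cursor@5
After 3 (prev): list=[59, 5, 3, 2, 8] cursor@59
After 4 (prev): list=[59, 5, 3, 2, 8] cursor@59

Answer: 59 5 3 2 8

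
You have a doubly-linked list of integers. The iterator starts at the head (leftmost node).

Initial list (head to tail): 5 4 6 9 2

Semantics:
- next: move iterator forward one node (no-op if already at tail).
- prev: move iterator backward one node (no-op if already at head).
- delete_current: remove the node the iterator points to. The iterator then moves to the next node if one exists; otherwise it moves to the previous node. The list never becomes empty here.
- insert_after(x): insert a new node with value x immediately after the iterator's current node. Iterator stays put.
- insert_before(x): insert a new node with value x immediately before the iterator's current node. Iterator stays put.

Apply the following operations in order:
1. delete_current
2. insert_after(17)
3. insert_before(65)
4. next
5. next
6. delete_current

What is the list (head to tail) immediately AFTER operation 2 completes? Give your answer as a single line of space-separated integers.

Answer: 4 17 6 9 2

Derivation:
After 1 (delete_current): list=[4, 6, 9, 2] cursor@4
After 2 (insert_after(17)): list=[4, 17, 6, 9, 2] cursor@4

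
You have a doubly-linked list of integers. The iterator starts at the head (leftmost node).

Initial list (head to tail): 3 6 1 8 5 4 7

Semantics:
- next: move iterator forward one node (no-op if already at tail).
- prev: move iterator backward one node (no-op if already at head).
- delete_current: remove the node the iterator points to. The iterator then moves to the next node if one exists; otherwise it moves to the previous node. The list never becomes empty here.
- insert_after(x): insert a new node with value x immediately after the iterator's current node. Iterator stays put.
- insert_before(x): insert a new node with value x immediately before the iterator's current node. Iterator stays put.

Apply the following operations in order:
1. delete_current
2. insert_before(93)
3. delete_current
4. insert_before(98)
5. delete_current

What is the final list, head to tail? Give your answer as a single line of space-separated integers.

Answer: 93 98 8 5 4 7

Derivation:
After 1 (delete_current): list=[6, 1, 8, 5, 4, 7] cursor@6
After 2 (insert_before(93)): list=[93, 6, 1, 8, 5, 4, 7] cursor@6
After 3 (delete_current): list=[93, 1, 8, 5, 4, 7] cursor@1
After 4 (insert_before(98)): list=[93, 98, 1, 8, 5, 4, 7] cursor@1
After 5 (delete_current): list=[93, 98, 8, 5, 4, 7] cursor@8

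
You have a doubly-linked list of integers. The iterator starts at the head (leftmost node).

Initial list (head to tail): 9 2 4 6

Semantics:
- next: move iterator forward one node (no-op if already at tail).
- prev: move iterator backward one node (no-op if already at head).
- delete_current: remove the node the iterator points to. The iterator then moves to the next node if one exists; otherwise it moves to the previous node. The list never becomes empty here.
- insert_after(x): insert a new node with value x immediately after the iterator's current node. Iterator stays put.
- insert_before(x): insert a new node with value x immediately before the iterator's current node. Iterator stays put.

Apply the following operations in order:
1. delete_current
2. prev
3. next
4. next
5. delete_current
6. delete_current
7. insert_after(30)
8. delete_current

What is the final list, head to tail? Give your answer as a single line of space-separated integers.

Answer: 30

Derivation:
After 1 (delete_current): list=[2, 4, 6] cursor@2
After 2 (prev): list=[2, 4, 6] cursor@2
After 3 (next): list=[2, 4, 6] cursor@4
After 4 (next): list=[2, 4, 6] cursor@6
After 5 (delete_current): list=[2, 4] cursor@4
After 6 (delete_current): list=[2] cursor@2
After 7 (insert_after(30)): list=[2, 30] cursor@2
After 8 (delete_current): list=[30] cursor@30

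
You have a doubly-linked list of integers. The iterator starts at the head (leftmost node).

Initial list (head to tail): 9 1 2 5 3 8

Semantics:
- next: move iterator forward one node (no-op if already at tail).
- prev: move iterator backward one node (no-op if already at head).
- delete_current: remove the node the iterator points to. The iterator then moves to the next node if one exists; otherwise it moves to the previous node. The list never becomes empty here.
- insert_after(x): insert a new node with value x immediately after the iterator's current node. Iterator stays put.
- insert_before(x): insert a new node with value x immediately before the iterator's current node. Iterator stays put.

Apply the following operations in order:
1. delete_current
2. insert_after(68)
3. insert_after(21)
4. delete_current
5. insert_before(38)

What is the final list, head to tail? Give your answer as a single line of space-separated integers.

After 1 (delete_current): list=[1, 2, 5, 3, 8] cursor@1
After 2 (insert_after(68)): list=[1, 68, 2, 5, 3, 8] cursor@1
After 3 (insert_after(21)): list=[1, 21, 68, 2, 5, 3, 8] cursor@1
After 4 (delete_current): list=[21, 68, 2, 5, 3, 8] cursor@21
After 5 (insert_before(38)): list=[38, 21, 68, 2, 5, 3, 8] cursor@21

Answer: 38 21 68 2 5 3 8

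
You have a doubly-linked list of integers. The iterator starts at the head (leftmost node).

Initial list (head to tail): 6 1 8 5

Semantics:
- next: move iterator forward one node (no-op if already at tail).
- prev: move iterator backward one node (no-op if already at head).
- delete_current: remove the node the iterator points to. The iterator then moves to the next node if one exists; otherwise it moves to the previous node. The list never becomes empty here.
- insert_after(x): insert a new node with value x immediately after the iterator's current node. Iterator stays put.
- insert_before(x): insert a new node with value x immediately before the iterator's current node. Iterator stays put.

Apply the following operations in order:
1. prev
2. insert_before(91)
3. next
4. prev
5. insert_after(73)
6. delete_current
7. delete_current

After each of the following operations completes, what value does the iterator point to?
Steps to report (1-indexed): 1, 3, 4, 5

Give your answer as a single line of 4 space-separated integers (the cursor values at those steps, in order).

Answer: 6 1 6 6

Derivation:
After 1 (prev): list=[6, 1, 8, 5] cursor@6
After 2 (insert_before(91)): list=[91, 6, 1, 8, 5] cursor@6
After 3 (next): list=[91, 6, 1, 8, 5] cursor@1
After 4 (prev): list=[91, 6, 1, 8, 5] cursor@6
After 5 (insert_after(73)): list=[91, 6, 73, 1, 8, 5] cursor@6
After 6 (delete_current): list=[91, 73, 1, 8, 5] cursor@73
After 7 (delete_current): list=[91, 1, 8, 5] cursor@1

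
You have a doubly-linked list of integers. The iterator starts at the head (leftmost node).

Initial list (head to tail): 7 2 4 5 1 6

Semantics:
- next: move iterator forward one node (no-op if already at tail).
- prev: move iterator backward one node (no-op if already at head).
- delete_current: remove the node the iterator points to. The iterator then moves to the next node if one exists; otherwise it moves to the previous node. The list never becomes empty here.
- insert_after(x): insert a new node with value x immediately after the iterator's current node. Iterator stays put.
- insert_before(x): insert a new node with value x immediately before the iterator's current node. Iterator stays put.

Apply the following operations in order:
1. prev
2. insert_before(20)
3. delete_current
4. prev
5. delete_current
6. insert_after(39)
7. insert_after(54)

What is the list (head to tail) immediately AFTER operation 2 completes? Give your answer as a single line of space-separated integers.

After 1 (prev): list=[7, 2, 4, 5, 1, 6] cursor@7
After 2 (insert_before(20)): list=[20, 7, 2, 4, 5, 1, 6] cursor@7

Answer: 20 7 2 4 5 1 6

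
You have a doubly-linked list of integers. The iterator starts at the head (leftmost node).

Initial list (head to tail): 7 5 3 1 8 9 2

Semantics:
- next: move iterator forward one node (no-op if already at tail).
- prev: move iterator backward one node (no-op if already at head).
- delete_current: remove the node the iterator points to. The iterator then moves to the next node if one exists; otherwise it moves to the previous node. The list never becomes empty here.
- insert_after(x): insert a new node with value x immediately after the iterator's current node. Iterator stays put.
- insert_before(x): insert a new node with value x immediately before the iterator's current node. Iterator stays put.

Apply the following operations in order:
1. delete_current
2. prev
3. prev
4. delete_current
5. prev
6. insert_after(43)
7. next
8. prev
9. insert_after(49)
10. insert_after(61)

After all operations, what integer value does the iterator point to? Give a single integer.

After 1 (delete_current): list=[5, 3, 1, 8, 9, 2] cursor@5
After 2 (prev): list=[5, 3, 1, 8, 9, 2] cursor@5
After 3 (prev): list=[5, 3, 1, 8, 9, 2] cursor@5
After 4 (delete_current): list=[3, 1, 8, 9, 2] cursor@3
After 5 (prev): list=[3, 1, 8, 9, 2] cursor@3
After 6 (insert_after(43)): list=[3, 43, 1, 8, 9, 2] cursor@3
After 7 (next): list=[3, 43, 1, 8, 9, 2] cursor@43
After 8 (prev): list=[3, 43, 1, 8, 9, 2] cursor@3
After 9 (insert_after(49)): list=[3, 49, 43, 1, 8, 9, 2] cursor@3
After 10 (insert_after(61)): list=[3, 61, 49, 43, 1, 8, 9, 2] cursor@3

Answer: 3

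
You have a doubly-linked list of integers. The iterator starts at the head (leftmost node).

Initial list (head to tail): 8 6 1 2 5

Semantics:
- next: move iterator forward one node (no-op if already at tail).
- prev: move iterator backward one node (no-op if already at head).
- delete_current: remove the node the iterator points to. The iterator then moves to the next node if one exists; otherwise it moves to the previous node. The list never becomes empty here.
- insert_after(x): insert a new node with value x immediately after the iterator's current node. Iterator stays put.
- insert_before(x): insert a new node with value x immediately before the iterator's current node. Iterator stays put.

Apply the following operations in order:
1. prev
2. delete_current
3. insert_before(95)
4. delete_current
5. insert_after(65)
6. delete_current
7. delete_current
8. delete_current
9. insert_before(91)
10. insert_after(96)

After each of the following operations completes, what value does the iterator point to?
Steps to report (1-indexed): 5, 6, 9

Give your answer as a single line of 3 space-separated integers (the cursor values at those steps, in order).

After 1 (prev): list=[8, 6, 1, 2, 5] cursor@8
After 2 (delete_current): list=[6, 1, 2, 5] cursor@6
After 3 (insert_before(95)): list=[95, 6, 1, 2, 5] cursor@6
After 4 (delete_current): list=[95, 1, 2, 5] cursor@1
After 5 (insert_after(65)): list=[95, 1, 65, 2, 5] cursor@1
After 6 (delete_current): list=[95, 65, 2, 5] cursor@65
After 7 (delete_current): list=[95, 2, 5] cursor@2
After 8 (delete_current): list=[95, 5] cursor@5
After 9 (insert_before(91)): list=[95, 91, 5] cursor@5
After 10 (insert_after(96)): list=[95, 91, 5, 96] cursor@5

Answer: 1 65 5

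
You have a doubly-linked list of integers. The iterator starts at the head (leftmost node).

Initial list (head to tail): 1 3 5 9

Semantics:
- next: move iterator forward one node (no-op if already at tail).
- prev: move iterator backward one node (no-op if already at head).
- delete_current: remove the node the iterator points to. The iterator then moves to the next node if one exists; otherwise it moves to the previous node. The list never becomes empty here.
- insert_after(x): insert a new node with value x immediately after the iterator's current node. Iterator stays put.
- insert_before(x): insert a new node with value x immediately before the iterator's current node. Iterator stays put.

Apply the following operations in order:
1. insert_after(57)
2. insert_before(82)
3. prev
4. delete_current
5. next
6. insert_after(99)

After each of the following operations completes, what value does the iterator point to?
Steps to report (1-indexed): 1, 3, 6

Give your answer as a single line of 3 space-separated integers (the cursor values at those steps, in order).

Answer: 1 82 57

Derivation:
After 1 (insert_after(57)): list=[1, 57, 3, 5, 9] cursor@1
After 2 (insert_before(82)): list=[82, 1, 57, 3, 5, 9] cursor@1
After 3 (prev): list=[82, 1, 57, 3, 5, 9] cursor@82
After 4 (delete_current): list=[1, 57, 3, 5, 9] cursor@1
After 5 (next): list=[1, 57, 3, 5, 9] cursor@57
After 6 (insert_after(99)): list=[1, 57, 99, 3, 5, 9] cursor@57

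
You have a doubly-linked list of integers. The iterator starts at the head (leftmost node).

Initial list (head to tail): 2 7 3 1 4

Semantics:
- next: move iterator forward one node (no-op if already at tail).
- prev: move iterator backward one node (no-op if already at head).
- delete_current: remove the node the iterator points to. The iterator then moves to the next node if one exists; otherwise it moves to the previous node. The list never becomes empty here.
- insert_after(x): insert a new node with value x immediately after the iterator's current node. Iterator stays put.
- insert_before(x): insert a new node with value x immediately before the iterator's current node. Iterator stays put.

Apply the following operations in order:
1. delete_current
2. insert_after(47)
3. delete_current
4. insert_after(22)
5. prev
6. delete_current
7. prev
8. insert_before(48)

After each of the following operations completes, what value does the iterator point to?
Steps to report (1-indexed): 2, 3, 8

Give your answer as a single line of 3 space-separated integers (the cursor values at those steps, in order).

After 1 (delete_current): list=[7, 3, 1, 4] cursor@7
After 2 (insert_after(47)): list=[7, 47, 3, 1, 4] cursor@7
After 3 (delete_current): list=[47, 3, 1, 4] cursor@47
After 4 (insert_after(22)): list=[47, 22, 3, 1, 4] cursor@47
After 5 (prev): list=[47, 22, 3, 1, 4] cursor@47
After 6 (delete_current): list=[22, 3, 1, 4] cursor@22
After 7 (prev): list=[22, 3, 1, 4] cursor@22
After 8 (insert_before(48)): list=[48, 22, 3, 1, 4] cursor@22

Answer: 7 47 22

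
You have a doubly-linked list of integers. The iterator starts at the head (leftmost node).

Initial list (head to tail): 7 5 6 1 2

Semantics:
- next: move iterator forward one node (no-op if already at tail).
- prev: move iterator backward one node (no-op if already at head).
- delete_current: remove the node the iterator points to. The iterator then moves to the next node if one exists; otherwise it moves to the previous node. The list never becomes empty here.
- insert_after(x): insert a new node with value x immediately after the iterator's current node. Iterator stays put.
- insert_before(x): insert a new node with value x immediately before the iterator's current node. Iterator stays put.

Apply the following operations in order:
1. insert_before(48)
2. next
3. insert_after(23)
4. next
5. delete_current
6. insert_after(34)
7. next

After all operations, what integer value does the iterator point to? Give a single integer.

After 1 (insert_before(48)): list=[48, 7, 5, 6, 1, 2] cursor@7
After 2 (next): list=[48, 7, 5, 6, 1, 2] cursor@5
After 3 (insert_after(23)): list=[48, 7, 5, 23, 6, 1, 2] cursor@5
After 4 (next): list=[48, 7, 5, 23, 6, 1, 2] cursor@23
After 5 (delete_current): list=[48, 7, 5, 6, 1, 2] cursor@6
After 6 (insert_after(34)): list=[48, 7, 5, 6, 34, 1, 2] cursor@6
After 7 (next): list=[48, 7, 5, 6, 34, 1, 2] cursor@34

Answer: 34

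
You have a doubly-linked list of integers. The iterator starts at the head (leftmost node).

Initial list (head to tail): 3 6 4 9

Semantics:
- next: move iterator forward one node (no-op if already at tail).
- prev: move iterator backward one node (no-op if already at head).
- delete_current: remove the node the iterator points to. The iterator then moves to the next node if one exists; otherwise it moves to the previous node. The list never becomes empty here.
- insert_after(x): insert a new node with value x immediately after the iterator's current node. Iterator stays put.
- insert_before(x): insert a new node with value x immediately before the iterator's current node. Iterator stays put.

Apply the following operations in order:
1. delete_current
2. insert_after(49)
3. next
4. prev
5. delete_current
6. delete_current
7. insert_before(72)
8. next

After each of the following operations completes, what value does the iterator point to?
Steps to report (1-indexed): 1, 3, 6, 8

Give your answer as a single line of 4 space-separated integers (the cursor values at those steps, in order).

After 1 (delete_current): list=[6, 4, 9] cursor@6
After 2 (insert_after(49)): list=[6, 49, 4, 9] cursor@6
After 3 (next): list=[6, 49, 4, 9] cursor@49
After 4 (prev): list=[6, 49, 4, 9] cursor@6
After 5 (delete_current): list=[49, 4, 9] cursor@49
After 6 (delete_current): list=[4, 9] cursor@4
After 7 (insert_before(72)): list=[72, 4, 9] cursor@4
After 8 (next): list=[72, 4, 9] cursor@9

Answer: 6 49 4 9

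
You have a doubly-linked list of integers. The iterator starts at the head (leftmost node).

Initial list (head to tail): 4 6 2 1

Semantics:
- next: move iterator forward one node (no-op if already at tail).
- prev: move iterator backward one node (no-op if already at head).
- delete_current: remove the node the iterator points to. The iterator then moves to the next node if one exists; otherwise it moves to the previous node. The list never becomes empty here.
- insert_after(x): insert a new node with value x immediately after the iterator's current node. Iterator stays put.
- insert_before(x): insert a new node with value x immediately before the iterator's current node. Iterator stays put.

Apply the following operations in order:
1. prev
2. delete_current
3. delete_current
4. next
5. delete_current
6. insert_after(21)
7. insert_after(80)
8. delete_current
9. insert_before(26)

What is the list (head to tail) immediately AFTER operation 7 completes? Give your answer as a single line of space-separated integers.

Answer: 2 80 21

Derivation:
After 1 (prev): list=[4, 6, 2, 1] cursor@4
After 2 (delete_current): list=[6, 2, 1] cursor@6
After 3 (delete_current): list=[2, 1] cursor@2
After 4 (next): list=[2, 1] cursor@1
After 5 (delete_current): list=[2] cursor@2
After 6 (insert_after(21)): list=[2, 21] cursor@2
After 7 (insert_after(80)): list=[2, 80, 21] cursor@2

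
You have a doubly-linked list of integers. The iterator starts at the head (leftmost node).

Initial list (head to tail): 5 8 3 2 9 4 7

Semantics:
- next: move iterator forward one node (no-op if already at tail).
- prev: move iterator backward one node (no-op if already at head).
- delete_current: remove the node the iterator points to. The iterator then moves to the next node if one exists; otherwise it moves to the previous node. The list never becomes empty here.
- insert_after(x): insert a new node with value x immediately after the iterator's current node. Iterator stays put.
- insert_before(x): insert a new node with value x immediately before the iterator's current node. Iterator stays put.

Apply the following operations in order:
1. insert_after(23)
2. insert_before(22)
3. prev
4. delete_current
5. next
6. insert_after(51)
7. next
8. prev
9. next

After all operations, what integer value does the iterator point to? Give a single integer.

Answer: 51

Derivation:
After 1 (insert_after(23)): list=[5, 23, 8, 3, 2, 9, 4, 7] cursor@5
After 2 (insert_before(22)): list=[22, 5, 23, 8, 3, 2, 9, 4, 7] cursor@5
After 3 (prev): list=[22, 5, 23, 8, 3, 2, 9, 4, 7] cursor@22
After 4 (delete_current): list=[5, 23, 8, 3, 2, 9, 4, 7] cursor@5
After 5 (next): list=[5, 23, 8, 3, 2, 9, 4, 7] cursor@23
After 6 (insert_after(51)): list=[5, 23, 51, 8, 3, 2, 9, 4, 7] cursor@23
After 7 (next): list=[5, 23, 51, 8, 3, 2, 9, 4, 7] cursor@51
After 8 (prev): list=[5, 23, 51, 8, 3, 2, 9, 4, 7] cursor@23
After 9 (next): list=[5, 23, 51, 8, 3, 2, 9, 4, 7] cursor@51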